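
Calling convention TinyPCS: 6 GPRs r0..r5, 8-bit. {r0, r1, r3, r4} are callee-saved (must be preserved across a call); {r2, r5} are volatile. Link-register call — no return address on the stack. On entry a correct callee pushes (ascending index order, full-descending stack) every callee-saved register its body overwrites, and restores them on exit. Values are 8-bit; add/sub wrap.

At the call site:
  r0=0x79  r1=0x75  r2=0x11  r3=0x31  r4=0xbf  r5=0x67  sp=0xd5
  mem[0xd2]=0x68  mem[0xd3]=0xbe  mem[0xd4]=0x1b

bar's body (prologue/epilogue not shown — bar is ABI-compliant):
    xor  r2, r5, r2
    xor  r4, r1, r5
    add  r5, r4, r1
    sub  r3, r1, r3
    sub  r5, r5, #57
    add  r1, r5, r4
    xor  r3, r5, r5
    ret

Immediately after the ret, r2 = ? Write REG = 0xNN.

REG = 0x76

prologue: push r1 -> mem[0xd4]=0x75, sp=0xd4
prologue: push r3 -> mem[0xd3]=0x31, sp=0xd3
prologue: push r4 -> mem[0xd2]=0xbf, sp=0xd2
body[0] xor  r2, r5, r2 -> r2=0x76
body[1] xor  r4, r1, r5 -> r4=0x12
body[2] add  r5, r4, r1 -> r5=0x87
body[3] sub  r3, r1, r3 -> r3=0x44
body[4] sub  r5, r5, #57 -> r5=0x4e
body[5] add  r1, r5, r4 -> r1=0x60
body[6] xor  r3, r5, r5 -> r3=0x00
epilogue: pop r4=0xbf, sp=0xd3
epilogue: pop r3=0x31, sp=0xd4
epilogue: pop r1=0x75, sp=0xd5
r2 is caller-saved -> body value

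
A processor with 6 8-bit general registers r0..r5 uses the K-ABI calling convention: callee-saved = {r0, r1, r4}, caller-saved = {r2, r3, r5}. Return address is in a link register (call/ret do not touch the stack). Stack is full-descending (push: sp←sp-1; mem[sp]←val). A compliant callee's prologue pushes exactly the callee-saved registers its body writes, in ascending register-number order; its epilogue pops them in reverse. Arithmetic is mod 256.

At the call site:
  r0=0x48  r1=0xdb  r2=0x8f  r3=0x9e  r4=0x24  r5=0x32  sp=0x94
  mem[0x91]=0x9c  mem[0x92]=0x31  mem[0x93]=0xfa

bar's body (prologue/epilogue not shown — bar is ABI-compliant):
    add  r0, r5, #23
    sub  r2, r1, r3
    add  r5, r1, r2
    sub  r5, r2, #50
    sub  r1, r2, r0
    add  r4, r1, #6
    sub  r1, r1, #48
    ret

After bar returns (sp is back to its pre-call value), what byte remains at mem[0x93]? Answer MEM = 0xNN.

MEM = 0x48

prologue: push r0 -> mem[0x93]=0x48, sp=0x93
prologue: push r1 -> mem[0x92]=0xdb, sp=0x92
prologue: push r4 -> mem[0x91]=0x24, sp=0x91
body[0] add  r0, r5, #23 -> r0=0x49
body[1] sub  r2, r1, r3 -> r2=0x3d
body[2] add  r5, r1, r2 -> r5=0x18
body[3] sub  r5, r2, #50 -> r5=0x0b
body[4] sub  r1, r2, r0 -> r1=0xf4
body[5] add  r4, r1, #6 -> r4=0xfa
body[6] sub  r1, r1, #48 -> r1=0xc4
epilogue: pop r4=0x24, sp=0x92
epilogue: pop r1=0xdb, sp=0x93
epilogue: pop r0=0x48, sp=0x94
prologue pushed ['r0', 'r1', 'r4'] at ['0x93', '0x92', '0x91']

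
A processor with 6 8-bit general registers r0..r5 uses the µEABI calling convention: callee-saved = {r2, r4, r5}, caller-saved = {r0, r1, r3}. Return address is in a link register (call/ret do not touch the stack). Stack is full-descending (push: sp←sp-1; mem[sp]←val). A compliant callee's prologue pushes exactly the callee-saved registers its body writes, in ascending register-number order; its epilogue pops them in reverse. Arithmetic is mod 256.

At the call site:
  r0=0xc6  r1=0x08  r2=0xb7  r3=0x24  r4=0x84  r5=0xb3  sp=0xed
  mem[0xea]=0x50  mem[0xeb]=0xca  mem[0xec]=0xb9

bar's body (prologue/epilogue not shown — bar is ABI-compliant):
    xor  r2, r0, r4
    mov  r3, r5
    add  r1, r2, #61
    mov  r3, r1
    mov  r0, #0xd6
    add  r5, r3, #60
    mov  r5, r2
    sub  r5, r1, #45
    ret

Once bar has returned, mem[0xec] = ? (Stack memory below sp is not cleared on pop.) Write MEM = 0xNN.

prologue: push r2 → mem[0xec]=0xb7, sp=0xec
prologue: push r5 → mem[0xeb]=0xb3, sp=0xeb
body[0] xor  r2, r0, r4 → r2=0x42
body[1] mov  r3, r5 → r3=0xb3
body[2] add  r1, r2, #61 → r1=0x7f
body[3] mov  r3, r1 → r3=0x7f
body[4] mov  r0, #0xd6 → r0=0xd6
body[5] add  r5, r3, #60 → r5=0xbb
body[6] mov  r5, r2 → r5=0x42
body[7] sub  r5, r1, #45 → r5=0x52
epilogue: pop r5=0xb3, sp=0xec
epilogue: pop r2=0xb7, sp=0xed
prologue pushed ['r2', 'r5'] at ['0xec', '0xeb']

MEM = 0xb7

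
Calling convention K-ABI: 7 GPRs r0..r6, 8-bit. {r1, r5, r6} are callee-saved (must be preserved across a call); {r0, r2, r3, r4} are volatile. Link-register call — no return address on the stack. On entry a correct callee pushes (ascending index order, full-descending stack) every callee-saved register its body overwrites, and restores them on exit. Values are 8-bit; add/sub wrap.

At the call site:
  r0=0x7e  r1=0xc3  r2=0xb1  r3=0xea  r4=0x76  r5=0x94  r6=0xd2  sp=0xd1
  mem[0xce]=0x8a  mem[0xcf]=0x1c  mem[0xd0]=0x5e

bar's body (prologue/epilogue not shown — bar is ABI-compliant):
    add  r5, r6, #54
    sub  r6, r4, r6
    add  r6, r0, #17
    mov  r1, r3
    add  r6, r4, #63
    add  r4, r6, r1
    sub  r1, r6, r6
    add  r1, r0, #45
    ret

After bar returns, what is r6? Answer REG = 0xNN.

prologue: push r1 -> mem[0xd0]=0xc3, sp=0xd0
prologue: push r5 -> mem[0xcf]=0x94, sp=0xcf
prologue: push r6 -> mem[0xce]=0xd2, sp=0xce
body[0] add  r5, r6, #54 -> r5=0x08
body[1] sub  r6, r4, r6 -> r6=0xa4
body[2] add  r6, r0, #17 -> r6=0x8f
body[3] mov  r1, r3 -> r1=0xea
body[4] add  r6, r4, #63 -> r6=0xb5
body[5] add  r4, r6, r1 -> r4=0x9f
body[6] sub  r1, r6, r6 -> r1=0x00
body[7] add  r1, r0, #45 -> r1=0xab
epilogue: pop r6=0xd2, sp=0xcf
epilogue: pop r5=0x94, sp=0xd0
epilogue: pop r1=0xc3, sp=0xd1
r6 is callee-saved -> restored

REG = 0xd2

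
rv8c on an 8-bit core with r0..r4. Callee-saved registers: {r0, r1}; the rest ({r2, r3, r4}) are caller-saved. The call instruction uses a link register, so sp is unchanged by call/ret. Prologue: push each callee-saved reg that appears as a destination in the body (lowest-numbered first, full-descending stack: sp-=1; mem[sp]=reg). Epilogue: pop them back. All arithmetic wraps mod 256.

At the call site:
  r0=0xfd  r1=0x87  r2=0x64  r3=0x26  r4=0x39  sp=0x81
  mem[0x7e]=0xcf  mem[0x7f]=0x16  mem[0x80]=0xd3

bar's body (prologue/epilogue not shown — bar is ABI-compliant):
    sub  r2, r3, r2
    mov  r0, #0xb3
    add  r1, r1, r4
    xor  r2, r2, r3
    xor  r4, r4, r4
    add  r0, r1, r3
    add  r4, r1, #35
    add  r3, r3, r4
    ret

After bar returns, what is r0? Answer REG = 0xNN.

REG = 0xfd

prologue: push r0 → mem[0x80]=0xfd, sp=0x80
prologue: push r1 → mem[0x7f]=0x87, sp=0x7f
body[0] sub  r2, r3, r2 → r2=0xc2
body[1] mov  r0, #0xb3 → r0=0xb3
body[2] add  r1, r1, r4 → r1=0xc0
body[3] xor  r2, r2, r3 → r2=0xe4
body[4] xor  r4, r4, r4 → r4=0x00
body[5] add  r0, r1, r3 → r0=0xe6
body[6] add  r4, r1, #35 → r4=0xe3
body[7] add  r3, r3, r4 → r3=0x09
epilogue: pop r1=0x87, sp=0x80
epilogue: pop r0=0xfd, sp=0x81
r0 is callee-saved → restored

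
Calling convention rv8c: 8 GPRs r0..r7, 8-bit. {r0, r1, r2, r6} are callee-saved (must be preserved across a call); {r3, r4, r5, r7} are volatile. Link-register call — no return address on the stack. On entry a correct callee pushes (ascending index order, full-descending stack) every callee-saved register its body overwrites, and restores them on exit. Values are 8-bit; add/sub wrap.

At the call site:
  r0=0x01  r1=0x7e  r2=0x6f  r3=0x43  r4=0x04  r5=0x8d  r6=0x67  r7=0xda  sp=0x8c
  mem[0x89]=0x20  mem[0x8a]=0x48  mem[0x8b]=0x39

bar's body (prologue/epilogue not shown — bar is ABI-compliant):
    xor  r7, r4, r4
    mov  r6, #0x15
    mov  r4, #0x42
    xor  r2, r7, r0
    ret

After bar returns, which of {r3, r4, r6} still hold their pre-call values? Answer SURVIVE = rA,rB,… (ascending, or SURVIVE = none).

prologue: push r2 → mem[0x8b]=0x6f, sp=0x8b
prologue: push r6 → mem[0x8a]=0x67, sp=0x8a
body[0] xor  r7, r4, r4 → r7=0x00
body[1] mov  r6, #0x15 → r6=0x15
body[2] mov  r4, #0x42 → r4=0x42
body[3] xor  r2, r7, r0 → r2=0x01
epilogue: pop r6=0x67, sp=0x8b
epilogue: pop r2=0x6f, sp=0x8c
r3: caller-saved, written=False
r4: caller-saved, written=True
r6: callee-saved, written=True

SURVIVE = r3,r6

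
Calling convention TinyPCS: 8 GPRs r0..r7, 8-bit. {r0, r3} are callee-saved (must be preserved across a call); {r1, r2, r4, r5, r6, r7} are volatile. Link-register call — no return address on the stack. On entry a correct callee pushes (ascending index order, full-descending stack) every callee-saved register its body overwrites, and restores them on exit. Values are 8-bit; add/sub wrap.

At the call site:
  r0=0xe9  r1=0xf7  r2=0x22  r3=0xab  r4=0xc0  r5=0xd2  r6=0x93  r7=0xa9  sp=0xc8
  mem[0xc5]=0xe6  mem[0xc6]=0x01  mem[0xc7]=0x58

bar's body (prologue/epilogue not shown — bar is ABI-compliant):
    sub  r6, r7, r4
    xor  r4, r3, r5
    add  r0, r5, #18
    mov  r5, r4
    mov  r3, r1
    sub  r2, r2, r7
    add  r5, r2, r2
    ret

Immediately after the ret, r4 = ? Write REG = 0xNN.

REG = 0x79

prologue: push r0 → mem[0xc7]=0xe9, sp=0xc7
prologue: push r3 → mem[0xc6]=0xab, sp=0xc6
body[0] sub  r6, r7, r4 → r6=0xe9
body[1] xor  r4, r3, r5 → r4=0x79
body[2] add  r0, r5, #18 → r0=0xe4
body[3] mov  r5, r4 → r5=0x79
body[4] mov  r3, r1 → r3=0xf7
body[5] sub  r2, r2, r7 → r2=0x79
body[6] add  r5, r2, r2 → r5=0xf2
epilogue: pop r3=0xab, sp=0xc7
epilogue: pop r0=0xe9, sp=0xc8
r4 is caller-saved → body value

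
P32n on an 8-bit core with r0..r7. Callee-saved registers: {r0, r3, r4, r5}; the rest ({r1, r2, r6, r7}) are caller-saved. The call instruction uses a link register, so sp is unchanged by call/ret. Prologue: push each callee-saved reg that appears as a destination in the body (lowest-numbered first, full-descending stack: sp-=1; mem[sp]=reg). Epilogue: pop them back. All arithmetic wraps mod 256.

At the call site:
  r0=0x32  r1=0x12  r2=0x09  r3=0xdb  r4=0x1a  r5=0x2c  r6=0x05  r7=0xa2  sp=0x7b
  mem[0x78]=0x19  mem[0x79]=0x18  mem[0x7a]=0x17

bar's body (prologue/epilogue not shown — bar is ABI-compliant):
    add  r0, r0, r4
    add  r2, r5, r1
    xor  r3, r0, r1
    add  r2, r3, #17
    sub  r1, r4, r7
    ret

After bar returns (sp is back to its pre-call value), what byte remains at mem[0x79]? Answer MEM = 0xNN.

MEM = 0xdb

prologue: push r0 -> mem[0x7a]=0x32, sp=0x7a
prologue: push r3 -> mem[0x79]=0xdb, sp=0x79
body[0] add  r0, r0, r4 -> r0=0x4c
body[1] add  r2, r5, r1 -> r2=0x3e
body[2] xor  r3, r0, r1 -> r3=0x5e
body[3] add  r2, r3, #17 -> r2=0x6f
body[4] sub  r1, r4, r7 -> r1=0x78
epilogue: pop r3=0xdb, sp=0x7a
epilogue: pop r0=0x32, sp=0x7b
prologue pushed ['r0', 'r3'] at ['0x7a', '0x79']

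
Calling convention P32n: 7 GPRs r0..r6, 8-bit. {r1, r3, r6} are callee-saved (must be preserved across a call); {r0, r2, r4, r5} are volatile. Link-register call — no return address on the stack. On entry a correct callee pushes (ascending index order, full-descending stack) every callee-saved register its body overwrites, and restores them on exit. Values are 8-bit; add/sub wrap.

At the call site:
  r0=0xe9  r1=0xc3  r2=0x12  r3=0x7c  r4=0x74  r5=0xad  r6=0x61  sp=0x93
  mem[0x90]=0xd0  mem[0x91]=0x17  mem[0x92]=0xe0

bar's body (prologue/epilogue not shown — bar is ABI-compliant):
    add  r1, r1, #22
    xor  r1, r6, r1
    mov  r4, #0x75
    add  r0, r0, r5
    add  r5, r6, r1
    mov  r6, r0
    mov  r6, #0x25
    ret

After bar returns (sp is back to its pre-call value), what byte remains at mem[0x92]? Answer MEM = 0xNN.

prologue: push r1 → mem[0x92]=0xc3, sp=0x92
prologue: push r6 → mem[0x91]=0x61, sp=0x91
body[0] add  r1, r1, #22 → r1=0xd9
body[1] xor  r1, r6, r1 → r1=0xb8
body[2] mov  r4, #0x75 → r4=0x75
body[3] add  r0, r0, r5 → r0=0x96
body[4] add  r5, r6, r1 → r5=0x19
body[5] mov  r6, r0 → r6=0x96
body[6] mov  r6, #0x25 → r6=0x25
epilogue: pop r6=0x61, sp=0x92
epilogue: pop r1=0xc3, sp=0x93
prologue pushed ['r1', 'r6'] at ['0x92', '0x91']

MEM = 0xc3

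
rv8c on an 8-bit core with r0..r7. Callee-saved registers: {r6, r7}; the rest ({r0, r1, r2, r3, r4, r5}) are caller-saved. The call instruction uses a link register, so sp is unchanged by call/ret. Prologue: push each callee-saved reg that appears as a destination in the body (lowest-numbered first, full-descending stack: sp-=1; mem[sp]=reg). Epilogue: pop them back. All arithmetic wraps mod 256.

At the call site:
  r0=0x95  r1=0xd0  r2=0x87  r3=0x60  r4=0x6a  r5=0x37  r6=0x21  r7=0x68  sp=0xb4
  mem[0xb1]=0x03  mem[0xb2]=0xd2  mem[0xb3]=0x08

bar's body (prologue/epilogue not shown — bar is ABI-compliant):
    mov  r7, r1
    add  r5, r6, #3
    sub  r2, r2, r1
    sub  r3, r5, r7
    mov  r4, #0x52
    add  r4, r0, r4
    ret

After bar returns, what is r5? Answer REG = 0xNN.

prologue: push r7 -> mem[0xb3]=0x68, sp=0xb3
body[0] mov  r7, r1 -> r7=0xd0
body[1] add  r5, r6, #3 -> r5=0x24
body[2] sub  r2, r2, r1 -> r2=0xb7
body[3] sub  r3, r5, r7 -> r3=0x54
body[4] mov  r4, #0x52 -> r4=0x52
body[5] add  r4, r0, r4 -> r4=0xe7
epilogue: pop r7=0x68, sp=0xb4
r5 is caller-saved -> body value

REG = 0x24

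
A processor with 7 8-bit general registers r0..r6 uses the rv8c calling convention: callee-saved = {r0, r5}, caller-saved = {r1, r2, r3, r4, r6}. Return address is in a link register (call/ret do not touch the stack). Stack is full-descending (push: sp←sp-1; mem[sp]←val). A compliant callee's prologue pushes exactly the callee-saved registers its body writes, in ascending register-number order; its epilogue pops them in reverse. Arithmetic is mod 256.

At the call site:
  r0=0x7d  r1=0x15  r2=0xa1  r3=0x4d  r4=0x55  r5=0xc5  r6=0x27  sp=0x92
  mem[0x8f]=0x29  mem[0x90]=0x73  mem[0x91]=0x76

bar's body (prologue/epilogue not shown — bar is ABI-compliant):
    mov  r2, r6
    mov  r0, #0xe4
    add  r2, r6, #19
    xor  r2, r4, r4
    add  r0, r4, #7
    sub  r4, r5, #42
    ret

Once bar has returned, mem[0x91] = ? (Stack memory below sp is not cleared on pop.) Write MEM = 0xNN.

MEM = 0x7d

prologue: push r0 -> mem[0x91]=0x7d, sp=0x91
body[0] mov  r2, r6 -> r2=0x27
body[1] mov  r0, #0xe4 -> r0=0xe4
body[2] add  r2, r6, #19 -> r2=0x3a
body[3] xor  r2, r4, r4 -> r2=0x00
body[4] add  r0, r4, #7 -> r0=0x5c
body[5] sub  r4, r5, #42 -> r4=0x9b
epilogue: pop r0=0x7d, sp=0x92
prologue pushed ['r0'] at ['0x91']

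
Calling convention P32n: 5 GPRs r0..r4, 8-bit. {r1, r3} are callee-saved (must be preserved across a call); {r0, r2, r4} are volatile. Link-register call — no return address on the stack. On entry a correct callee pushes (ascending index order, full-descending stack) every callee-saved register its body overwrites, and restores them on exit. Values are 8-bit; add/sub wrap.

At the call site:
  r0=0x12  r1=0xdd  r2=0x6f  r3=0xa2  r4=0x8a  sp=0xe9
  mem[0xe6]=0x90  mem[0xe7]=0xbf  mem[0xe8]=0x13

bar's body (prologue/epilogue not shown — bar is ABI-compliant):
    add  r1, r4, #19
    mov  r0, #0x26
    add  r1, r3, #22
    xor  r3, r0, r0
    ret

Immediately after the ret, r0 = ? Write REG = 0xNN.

REG = 0x26

prologue: push r1 → mem[0xe8]=0xdd, sp=0xe8
prologue: push r3 → mem[0xe7]=0xa2, sp=0xe7
body[0] add  r1, r4, #19 → r1=0x9d
body[1] mov  r0, #0x26 → r0=0x26
body[2] add  r1, r3, #22 → r1=0xb8
body[3] xor  r3, r0, r0 → r3=0x00
epilogue: pop r3=0xa2, sp=0xe8
epilogue: pop r1=0xdd, sp=0xe9
r0 is caller-saved → body value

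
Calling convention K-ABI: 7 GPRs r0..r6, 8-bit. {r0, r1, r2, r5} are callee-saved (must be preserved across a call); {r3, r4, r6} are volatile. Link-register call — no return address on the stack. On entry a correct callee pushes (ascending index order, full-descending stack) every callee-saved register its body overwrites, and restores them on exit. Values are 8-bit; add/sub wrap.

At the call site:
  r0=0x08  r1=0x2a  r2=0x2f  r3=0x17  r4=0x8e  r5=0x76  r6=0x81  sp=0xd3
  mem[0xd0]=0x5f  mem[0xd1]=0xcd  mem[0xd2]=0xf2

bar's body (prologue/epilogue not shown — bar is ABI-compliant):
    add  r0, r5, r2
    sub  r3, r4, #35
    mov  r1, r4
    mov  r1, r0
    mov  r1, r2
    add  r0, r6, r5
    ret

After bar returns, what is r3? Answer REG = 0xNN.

REG = 0x6b

prologue: push r0 → mem[0xd2]=0x08, sp=0xd2
prologue: push r1 → mem[0xd1]=0x2a, sp=0xd1
body[0] add  r0, r5, r2 → r0=0xa5
body[1] sub  r3, r4, #35 → r3=0x6b
body[2] mov  r1, r4 → r1=0x8e
body[3] mov  r1, r0 → r1=0xa5
body[4] mov  r1, r2 → r1=0x2f
body[5] add  r0, r6, r5 → r0=0xf7
epilogue: pop r1=0x2a, sp=0xd2
epilogue: pop r0=0x08, sp=0xd3
r3 is caller-saved → body value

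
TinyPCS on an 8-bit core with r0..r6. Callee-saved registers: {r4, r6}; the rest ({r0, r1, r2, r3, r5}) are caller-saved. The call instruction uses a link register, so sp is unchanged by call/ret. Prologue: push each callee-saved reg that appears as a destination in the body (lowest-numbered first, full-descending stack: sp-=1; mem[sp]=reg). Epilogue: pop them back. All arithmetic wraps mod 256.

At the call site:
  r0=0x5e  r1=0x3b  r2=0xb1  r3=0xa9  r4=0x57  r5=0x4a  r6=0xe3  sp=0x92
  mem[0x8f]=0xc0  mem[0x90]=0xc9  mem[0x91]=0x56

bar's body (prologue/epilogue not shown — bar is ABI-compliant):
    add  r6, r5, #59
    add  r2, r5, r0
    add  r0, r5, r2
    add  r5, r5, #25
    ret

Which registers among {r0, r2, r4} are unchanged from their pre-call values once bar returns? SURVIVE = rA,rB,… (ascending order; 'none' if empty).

prologue: push r6 -> mem[0x91]=0xe3, sp=0x91
body[0] add  r6, r5, #59 -> r6=0x85
body[1] add  r2, r5, r0 -> r2=0xa8
body[2] add  r0, r5, r2 -> r0=0xf2
body[3] add  r5, r5, #25 -> r5=0x63
epilogue: pop r6=0xe3, sp=0x92
r0: caller-saved, written=True
r2: caller-saved, written=True
r4: callee-saved, written=False

SURVIVE = r4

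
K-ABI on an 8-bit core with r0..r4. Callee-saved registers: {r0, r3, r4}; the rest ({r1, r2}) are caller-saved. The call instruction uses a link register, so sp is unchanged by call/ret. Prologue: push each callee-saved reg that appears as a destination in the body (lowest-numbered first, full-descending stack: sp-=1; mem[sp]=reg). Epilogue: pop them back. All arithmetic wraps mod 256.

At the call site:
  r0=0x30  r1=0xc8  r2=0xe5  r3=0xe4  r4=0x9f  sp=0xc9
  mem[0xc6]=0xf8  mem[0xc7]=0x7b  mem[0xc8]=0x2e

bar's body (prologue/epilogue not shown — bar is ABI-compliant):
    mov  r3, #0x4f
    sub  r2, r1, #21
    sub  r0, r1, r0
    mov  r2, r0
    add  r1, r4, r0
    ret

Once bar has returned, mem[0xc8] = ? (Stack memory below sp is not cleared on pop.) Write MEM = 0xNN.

prologue: push r0 -> mem[0xc8]=0x30, sp=0xc8
prologue: push r3 -> mem[0xc7]=0xe4, sp=0xc7
body[0] mov  r3, #0x4f -> r3=0x4f
body[1] sub  r2, r1, #21 -> r2=0xb3
body[2] sub  r0, r1, r0 -> r0=0x98
body[3] mov  r2, r0 -> r2=0x98
body[4] add  r1, r4, r0 -> r1=0x37
epilogue: pop r3=0xe4, sp=0xc8
epilogue: pop r0=0x30, sp=0xc9
prologue pushed ['r0', 'r3'] at ['0xc8', '0xc7']

MEM = 0x30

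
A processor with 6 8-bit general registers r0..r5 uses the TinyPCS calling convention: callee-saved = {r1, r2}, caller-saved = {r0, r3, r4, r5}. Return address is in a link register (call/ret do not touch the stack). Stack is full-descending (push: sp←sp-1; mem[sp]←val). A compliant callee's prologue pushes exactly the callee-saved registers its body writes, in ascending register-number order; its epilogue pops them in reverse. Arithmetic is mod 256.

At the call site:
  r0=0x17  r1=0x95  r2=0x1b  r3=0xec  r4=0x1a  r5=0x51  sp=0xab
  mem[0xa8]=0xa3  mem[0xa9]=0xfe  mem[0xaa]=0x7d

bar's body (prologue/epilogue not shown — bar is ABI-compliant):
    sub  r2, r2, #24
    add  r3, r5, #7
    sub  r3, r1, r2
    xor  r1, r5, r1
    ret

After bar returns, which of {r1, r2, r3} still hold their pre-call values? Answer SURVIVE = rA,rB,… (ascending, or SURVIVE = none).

SURVIVE = r1,r2

prologue: push r1 → mem[0xaa]=0x95, sp=0xaa
prologue: push r2 → mem[0xa9]=0x1b, sp=0xa9
body[0] sub  r2, r2, #24 → r2=0x03
body[1] add  r3, r5, #7 → r3=0x58
body[2] sub  r3, r1, r2 → r3=0x92
body[3] xor  r1, r5, r1 → r1=0xc4
epilogue: pop r2=0x1b, sp=0xaa
epilogue: pop r1=0x95, sp=0xab
r1: callee-saved, written=True
r2: callee-saved, written=True
r3: caller-saved, written=True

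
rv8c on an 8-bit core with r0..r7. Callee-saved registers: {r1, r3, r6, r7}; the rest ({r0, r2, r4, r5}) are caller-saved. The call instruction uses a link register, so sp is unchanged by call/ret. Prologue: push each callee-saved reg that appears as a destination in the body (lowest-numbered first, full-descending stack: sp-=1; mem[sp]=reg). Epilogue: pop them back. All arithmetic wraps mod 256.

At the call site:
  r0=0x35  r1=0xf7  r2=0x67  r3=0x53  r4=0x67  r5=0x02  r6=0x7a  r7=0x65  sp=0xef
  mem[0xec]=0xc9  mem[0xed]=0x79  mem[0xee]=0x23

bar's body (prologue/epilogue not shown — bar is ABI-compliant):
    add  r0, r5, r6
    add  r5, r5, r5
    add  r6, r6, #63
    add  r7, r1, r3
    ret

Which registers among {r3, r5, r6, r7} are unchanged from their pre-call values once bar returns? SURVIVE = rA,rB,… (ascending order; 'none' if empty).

prologue: push r6 -> mem[0xee]=0x7a, sp=0xee
prologue: push r7 -> mem[0xed]=0x65, sp=0xed
body[0] add  r0, r5, r6 -> r0=0x7c
body[1] add  r5, r5, r5 -> r5=0x04
body[2] add  r6, r6, #63 -> r6=0xb9
body[3] add  r7, r1, r3 -> r7=0x4a
epilogue: pop r7=0x65, sp=0xee
epilogue: pop r6=0x7a, sp=0xef
r3: callee-saved, written=False
r5: caller-saved, written=True
r6: callee-saved, written=True
r7: callee-saved, written=True

SURVIVE = r3,r6,r7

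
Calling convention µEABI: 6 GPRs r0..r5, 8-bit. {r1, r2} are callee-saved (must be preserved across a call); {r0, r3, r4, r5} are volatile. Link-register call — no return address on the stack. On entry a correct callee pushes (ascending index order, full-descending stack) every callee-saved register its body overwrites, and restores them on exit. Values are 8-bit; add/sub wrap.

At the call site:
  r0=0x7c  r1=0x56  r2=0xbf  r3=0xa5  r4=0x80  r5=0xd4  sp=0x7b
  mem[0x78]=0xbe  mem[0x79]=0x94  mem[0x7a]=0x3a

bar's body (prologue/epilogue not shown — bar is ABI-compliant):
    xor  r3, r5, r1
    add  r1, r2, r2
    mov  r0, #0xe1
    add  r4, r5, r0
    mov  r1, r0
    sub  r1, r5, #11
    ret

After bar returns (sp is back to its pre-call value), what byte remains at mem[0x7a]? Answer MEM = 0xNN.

MEM = 0x56

prologue: push r1 → mem[0x7a]=0x56, sp=0x7a
body[0] xor  r3, r5, r1 → r3=0x82
body[1] add  r1, r2, r2 → r1=0x7e
body[2] mov  r0, #0xe1 → r0=0xe1
body[3] add  r4, r5, r0 → r4=0xb5
body[4] mov  r1, r0 → r1=0xe1
body[5] sub  r1, r5, #11 → r1=0xc9
epilogue: pop r1=0x56, sp=0x7b
prologue pushed ['r1'] at ['0x7a']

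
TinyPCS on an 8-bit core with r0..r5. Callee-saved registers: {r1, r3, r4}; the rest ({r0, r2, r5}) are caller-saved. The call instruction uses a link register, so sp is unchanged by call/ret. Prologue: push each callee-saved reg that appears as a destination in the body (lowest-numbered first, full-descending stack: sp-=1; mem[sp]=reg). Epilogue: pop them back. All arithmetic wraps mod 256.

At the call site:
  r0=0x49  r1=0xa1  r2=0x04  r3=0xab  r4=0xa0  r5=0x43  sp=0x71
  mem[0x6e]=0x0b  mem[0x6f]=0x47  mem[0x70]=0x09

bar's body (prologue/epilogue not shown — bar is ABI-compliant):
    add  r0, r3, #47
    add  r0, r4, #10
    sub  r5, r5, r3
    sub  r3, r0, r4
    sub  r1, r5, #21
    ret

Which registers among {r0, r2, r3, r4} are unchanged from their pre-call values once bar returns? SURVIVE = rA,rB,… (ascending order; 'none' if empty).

SURVIVE = r2,r3,r4

prologue: push r1 -> mem[0x70]=0xa1, sp=0x70
prologue: push r3 -> mem[0x6f]=0xab, sp=0x6f
body[0] add  r0, r3, #47 -> r0=0xda
body[1] add  r0, r4, #10 -> r0=0xaa
body[2] sub  r5, r5, r3 -> r5=0x98
body[3] sub  r3, r0, r4 -> r3=0x0a
body[4] sub  r1, r5, #21 -> r1=0x83
epilogue: pop r3=0xab, sp=0x70
epilogue: pop r1=0xa1, sp=0x71
r0: caller-saved, written=True
r2: caller-saved, written=False
r3: callee-saved, written=True
r4: callee-saved, written=False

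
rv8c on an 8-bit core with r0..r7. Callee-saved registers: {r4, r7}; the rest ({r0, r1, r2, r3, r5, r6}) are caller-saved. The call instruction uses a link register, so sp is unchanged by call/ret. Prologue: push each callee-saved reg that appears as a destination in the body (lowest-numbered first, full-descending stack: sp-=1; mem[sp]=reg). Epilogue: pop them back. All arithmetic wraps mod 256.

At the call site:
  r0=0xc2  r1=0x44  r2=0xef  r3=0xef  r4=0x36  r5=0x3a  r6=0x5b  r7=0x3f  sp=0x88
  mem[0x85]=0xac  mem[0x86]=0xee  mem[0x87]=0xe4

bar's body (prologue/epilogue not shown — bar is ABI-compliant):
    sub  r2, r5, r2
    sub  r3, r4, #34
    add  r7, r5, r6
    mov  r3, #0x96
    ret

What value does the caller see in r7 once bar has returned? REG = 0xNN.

prologue: push r7 → mem[0x87]=0x3f, sp=0x87
body[0] sub  r2, r5, r2 → r2=0x4b
body[1] sub  r3, r4, #34 → r3=0x14
body[2] add  r7, r5, r6 → r7=0x95
body[3] mov  r3, #0x96 → r3=0x96
epilogue: pop r7=0x3f, sp=0x88
r7 is callee-saved → restored

REG = 0x3f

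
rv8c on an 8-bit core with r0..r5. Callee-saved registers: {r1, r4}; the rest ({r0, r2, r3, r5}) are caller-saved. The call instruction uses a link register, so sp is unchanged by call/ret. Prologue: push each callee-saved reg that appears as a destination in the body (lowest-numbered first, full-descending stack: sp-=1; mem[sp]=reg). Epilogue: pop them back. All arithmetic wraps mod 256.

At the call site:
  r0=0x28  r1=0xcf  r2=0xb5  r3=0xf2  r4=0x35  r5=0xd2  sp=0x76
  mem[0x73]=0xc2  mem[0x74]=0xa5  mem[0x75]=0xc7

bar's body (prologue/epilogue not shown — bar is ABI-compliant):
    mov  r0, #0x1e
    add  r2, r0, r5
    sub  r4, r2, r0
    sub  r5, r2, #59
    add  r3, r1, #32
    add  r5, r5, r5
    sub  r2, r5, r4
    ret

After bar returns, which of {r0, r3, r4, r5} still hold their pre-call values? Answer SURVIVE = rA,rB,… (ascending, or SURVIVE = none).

SURVIVE = r4

prologue: push r4 → mem[0x75]=0x35, sp=0x75
body[0] mov  r0, #0x1e → r0=0x1e
body[1] add  r2, r0, r5 → r2=0xf0
body[2] sub  r4, r2, r0 → r4=0xd2
body[3] sub  r5, r2, #59 → r5=0xb5
body[4] add  r3, r1, #32 → r3=0xef
body[5] add  r5, r5, r5 → r5=0x6a
body[6] sub  r2, r5, r4 → r2=0x98
epilogue: pop r4=0x35, sp=0x76
r0: caller-saved, written=True
r3: caller-saved, written=True
r4: callee-saved, written=True
r5: caller-saved, written=True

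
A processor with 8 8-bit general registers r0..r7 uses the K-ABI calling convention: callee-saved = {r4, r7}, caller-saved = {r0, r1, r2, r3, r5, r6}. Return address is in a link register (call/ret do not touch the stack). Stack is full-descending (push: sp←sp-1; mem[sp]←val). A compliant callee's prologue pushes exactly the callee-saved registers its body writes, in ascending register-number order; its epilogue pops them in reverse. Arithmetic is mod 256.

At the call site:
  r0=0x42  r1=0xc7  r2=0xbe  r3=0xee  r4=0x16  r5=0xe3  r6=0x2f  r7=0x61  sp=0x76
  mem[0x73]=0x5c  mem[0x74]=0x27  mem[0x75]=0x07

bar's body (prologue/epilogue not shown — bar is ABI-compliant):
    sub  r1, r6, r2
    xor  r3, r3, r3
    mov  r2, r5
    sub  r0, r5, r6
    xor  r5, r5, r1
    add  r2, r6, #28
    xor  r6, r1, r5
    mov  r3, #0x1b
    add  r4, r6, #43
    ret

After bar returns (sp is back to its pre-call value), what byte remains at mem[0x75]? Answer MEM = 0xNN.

MEM = 0x16

prologue: push r4 -> mem[0x75]=0x16, sp=0x75
body[0] sub  r1, r6, r2 -> r1=0x71
body[1] xor  r3, r3, r3 -> r3=0x00
body[2] mov  r2, r5 -> r2=0xe3
body[3] sub  r0, r5, r6 -> r0=0xb4
body[4] xor  r5, r5, r1 -> r5=0x92
body[5] add  r2, r6, #28 -> r2=0x4b
body[6] xor  r6, r1, r5 -> r6=0xe3
body[7] mov  r3, #0x1b -> r3=0x1b
body[8] add  r4, r6, #43 -> r4=0x0e
epilogue: pop r4=0x16, sp=0x76
prologue pushed ['r4'] at ['0x75']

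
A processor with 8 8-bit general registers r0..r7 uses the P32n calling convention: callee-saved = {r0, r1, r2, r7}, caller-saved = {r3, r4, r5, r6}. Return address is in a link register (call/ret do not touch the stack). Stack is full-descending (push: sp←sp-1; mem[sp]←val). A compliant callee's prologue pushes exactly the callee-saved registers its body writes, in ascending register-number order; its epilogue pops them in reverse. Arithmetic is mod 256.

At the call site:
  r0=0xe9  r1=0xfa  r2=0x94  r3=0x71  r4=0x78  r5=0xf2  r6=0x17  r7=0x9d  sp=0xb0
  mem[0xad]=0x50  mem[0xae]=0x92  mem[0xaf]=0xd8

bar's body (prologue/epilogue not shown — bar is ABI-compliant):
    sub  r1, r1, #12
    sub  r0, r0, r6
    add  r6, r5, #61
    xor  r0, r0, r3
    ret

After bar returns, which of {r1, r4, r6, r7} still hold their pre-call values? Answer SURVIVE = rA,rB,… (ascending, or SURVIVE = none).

prologue: push r0 → mem[0xaf]=0xe9, sp=0xaf
prologue: push r1 → mem[0xae]=0xfa, sp=0xae
body[0] sub  r1, r1, #12 → r1=0xee
body[1] sub  r0, r0, r6 → r0=0xd2
body[2] add  r6, r5, #61 → r6=0x2f
body[3] xor  r0, r0, r3 → r0=0xa3
epilogue: pop r1=0xfa, sp=0xaf
epilogue: pop r0=0xe9, sp=0xb0
r1: callee-saved, written=True
r4: caller-saved, written=False
r6: caller-saved, written=True
r7: callee-saved, written=False

SURVIVE = r1,r4,r7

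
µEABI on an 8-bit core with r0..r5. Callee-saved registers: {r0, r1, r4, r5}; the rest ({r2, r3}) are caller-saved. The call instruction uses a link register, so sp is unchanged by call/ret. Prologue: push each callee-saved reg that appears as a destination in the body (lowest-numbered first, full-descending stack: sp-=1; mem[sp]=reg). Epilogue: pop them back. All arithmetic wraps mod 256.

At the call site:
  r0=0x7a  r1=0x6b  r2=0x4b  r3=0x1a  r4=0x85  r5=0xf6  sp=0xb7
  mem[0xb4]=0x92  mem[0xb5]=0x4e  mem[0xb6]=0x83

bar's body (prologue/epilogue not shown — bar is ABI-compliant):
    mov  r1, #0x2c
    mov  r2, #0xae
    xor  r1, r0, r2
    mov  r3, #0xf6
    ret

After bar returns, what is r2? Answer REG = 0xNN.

REG = 0xae

prologue: push r1 -> mem[0xb6]=0x6b, sp=0xb6
body[0] mov  r1, #0x2c -> r1=0x2c
body[1] mov  r2, #0xae -> r2=0xae
body[2] xor  r1, r0, r2 -> r1=0xd4
body[3] mov  r3, #0xf6 -> r3=0xf6
epilogue: pop r1=0x6b, sp=0xb7
r2 is caller-saved -> body value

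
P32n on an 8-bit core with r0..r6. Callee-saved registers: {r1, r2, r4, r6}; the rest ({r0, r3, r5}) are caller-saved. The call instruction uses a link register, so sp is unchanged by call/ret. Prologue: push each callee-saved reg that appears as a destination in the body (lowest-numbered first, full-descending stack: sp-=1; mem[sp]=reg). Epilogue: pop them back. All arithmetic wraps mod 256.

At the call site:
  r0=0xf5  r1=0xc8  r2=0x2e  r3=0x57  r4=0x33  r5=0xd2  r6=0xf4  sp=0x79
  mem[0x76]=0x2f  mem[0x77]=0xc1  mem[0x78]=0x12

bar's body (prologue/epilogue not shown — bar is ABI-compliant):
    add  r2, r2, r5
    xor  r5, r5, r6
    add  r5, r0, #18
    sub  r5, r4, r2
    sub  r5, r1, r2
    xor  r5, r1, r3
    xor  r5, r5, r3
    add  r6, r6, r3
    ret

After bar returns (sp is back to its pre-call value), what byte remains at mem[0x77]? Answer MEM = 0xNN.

MEM = 0xf4

prologue: push r2 -> mem[0x78]=0x2e, sp=0x78
prologue: push r6 -> mem[0x77]=0xf4, sp=0x77
body[0] add  r2, r2, r5 -> r2=0x00
body[1] xor  r5, r5, r6 -> r5=0x26
body[2] add  r5, r0, #18 -> r5=0x07
body[3] sub  r5, r4, r2 -> r5=0x33
body[4] sub  r5, r1, r2 -> r5=0xc8
body[5] xor  r5, r1, r3 -> r5=0x9f
body[6] xor  r5, r5, r3 -> r5=0xc8
body[7] add  r6, r6, r3 -> r6=0x4b
epilogue: pop r6=0xf4, sp=0x78
epilogue: pop r2=0x2e, sp=0x79
prologue pushed ['r2', 'r6'] at ['0x78', '0x77']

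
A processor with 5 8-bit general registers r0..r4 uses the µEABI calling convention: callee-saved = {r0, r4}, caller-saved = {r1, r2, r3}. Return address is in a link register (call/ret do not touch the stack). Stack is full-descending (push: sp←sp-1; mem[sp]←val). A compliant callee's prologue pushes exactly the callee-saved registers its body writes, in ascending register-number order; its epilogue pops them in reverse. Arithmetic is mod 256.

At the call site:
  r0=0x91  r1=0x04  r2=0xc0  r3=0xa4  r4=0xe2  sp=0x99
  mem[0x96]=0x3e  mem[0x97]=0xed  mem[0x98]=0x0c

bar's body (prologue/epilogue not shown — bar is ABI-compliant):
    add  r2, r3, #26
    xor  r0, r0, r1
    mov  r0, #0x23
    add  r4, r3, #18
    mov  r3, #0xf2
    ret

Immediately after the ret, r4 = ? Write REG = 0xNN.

prologue: push r0 → mem[0x98]=0x91, sp=0x98
prologue: push r4 → mem[0x97]=0xe2, sp=0x97
body[0] add  r2, r3, #26 → r2=0xbe
body[1] xor  r0, r0, r1 → r0=0x95
body[2] mov  r0, #0x23 → r0=0x23
body[3] add  r4, r3, #18 → r4=0xb6
body[4] mov  r3, #0xf2 → r3=0xf2
epilogue: pop r4=0xe2, sp=0x98
epilogue: pop r0=0x91, sp=0x99
r4 is callee-saved → restored

REG = 0xe2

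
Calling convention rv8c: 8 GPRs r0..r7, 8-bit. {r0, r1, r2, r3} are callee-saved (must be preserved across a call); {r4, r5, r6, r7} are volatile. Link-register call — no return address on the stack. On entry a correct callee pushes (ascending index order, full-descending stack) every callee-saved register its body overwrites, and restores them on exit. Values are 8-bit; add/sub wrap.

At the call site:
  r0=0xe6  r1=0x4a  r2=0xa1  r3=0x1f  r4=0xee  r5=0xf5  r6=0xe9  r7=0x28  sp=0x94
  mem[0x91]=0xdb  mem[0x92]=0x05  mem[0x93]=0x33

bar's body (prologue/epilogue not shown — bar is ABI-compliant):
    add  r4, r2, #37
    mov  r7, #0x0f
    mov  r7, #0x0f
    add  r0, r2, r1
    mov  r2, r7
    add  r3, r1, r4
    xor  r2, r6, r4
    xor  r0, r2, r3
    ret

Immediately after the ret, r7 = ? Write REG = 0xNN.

prologue: push r0 -> mem[0x93]=0xe6, sp=0x93
prologue: push r2 -> mem[0x92]=0xa1, sp=0x92
prologue: push r3 -> mem[0x91]=0x1f, sp=0x91
body[0] add  r4, r2, #37 -> r4=0xc6
body[1] mov  r7, #0x0f -> r7=0x0f
body[2] mov  r7, #0x0f -> r7=0x0f
body[3] add  r0, r2, r1 -> r0=0xeb
body[4] mov  r2, r7 -> r2=0x0f
body[5] add  r3, r1, r4 -> r3=0x10
body[6] xor  r2, r6, r4 -> r2=0x2f
body[7] xor  r0, r2, r3 -> r0=0x3f
epilogue: pop r3=0x1f, sp=0x92
epilogue: pop r2=0xa1, sp=0x93
epilogue: pop r0=0xe6, sp=0x94
r7 is caller-saved -> body value

REG = 0x0f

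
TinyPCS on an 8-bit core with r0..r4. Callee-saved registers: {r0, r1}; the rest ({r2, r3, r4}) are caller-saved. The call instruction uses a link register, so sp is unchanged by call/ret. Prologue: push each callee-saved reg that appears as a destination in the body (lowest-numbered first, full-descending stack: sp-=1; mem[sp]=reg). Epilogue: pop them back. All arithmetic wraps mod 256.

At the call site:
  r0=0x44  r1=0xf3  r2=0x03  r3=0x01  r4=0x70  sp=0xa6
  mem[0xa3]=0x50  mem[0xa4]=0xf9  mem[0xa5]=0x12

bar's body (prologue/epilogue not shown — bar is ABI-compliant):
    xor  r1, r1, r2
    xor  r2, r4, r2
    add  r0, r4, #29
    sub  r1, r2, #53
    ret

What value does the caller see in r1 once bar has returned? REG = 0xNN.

prologue: push r0 → mem[0xa5]=0x44, sp=0xa5
prologue: push r1 → mem[0xa4]=0xf3, sp=0xa4
body[0] xor  r1, r1, r2 → r1=0xf0
body[1] xor  r2, r4, r2 → r2=0x73
body[2] add  r0, r4, #29 → r0=0x8d
body[3] sub  r1, r2, #53 → r1=0x3e
epilogue: pop r1=0xf3, sp=0xa5
epilogue: pop r0=0x44, sp=0xa6
r1 is callee-saved → restored

REG = 0xf3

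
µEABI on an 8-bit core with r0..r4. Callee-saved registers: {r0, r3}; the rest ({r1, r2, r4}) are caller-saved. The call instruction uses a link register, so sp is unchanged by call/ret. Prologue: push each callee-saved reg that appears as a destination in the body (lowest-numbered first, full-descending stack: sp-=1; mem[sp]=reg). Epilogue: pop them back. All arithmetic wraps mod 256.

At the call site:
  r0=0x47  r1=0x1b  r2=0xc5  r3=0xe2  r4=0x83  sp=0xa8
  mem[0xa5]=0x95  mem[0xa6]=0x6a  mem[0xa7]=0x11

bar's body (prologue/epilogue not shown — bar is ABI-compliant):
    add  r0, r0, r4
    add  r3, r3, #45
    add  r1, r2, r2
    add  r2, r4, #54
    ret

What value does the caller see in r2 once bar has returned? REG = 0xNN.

prologue: push r0 → mem[0xa7]=0x47, sp=0xa7
prologue: push r3 → mem[0xa6]=0xe2, sp=0xa6
body[0] add  r0, r0, r4 → r0=0xca
body[1] add  r3, r3, #45 → r3=0x0f
body[2] add  r1, r2, r2 → r1=0x8a
body[3] add  r2, r4, #54 → r2=0xb9
epilogue: pop r3=0xe2, sp=0xa7
epilogue: pop r0=0x47, sp=0xa8
r2 is caller-saved → body value

REG = 0xb9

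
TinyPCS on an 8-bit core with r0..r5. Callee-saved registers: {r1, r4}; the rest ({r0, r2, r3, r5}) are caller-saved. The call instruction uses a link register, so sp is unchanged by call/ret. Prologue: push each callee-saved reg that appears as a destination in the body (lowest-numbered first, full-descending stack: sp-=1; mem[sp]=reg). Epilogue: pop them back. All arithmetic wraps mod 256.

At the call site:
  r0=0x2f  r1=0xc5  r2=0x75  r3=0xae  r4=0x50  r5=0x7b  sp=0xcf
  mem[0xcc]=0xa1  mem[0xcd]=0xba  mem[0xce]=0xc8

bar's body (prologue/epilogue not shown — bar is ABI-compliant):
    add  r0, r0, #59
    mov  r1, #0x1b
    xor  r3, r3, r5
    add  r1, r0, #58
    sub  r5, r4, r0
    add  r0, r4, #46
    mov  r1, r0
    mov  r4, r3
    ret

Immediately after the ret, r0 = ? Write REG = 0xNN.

prologue: push r1 → mem[0xce]=0xc5, sp=0xce
prologue: push r4 → mem[0xcd]=0x50, sp=0xcd
body[0] add  r0, r0, #59 → r0=0x6a
body[1] mov  r1, #0x1b → r1=0x1b
body[2] xor  r3, r3, r5 → r3=0xd5
body[3] add  r1, r0, #58 → r1=0xa4
body[4] sub  r5, r4, r0 → r5=0xe6
body[5] add  r0, r4, #46 → r0=0x7e
body[6] mov  r1, r0 → r1=0x7e
body[7] mov  r4, r3 → r4=0xd5
epilogue: pop r4=0x50, sp=0xce
epilogue: pop r1=0xc5, sp=0xcf
r0 is caller-saved → body value

REG = 0x7e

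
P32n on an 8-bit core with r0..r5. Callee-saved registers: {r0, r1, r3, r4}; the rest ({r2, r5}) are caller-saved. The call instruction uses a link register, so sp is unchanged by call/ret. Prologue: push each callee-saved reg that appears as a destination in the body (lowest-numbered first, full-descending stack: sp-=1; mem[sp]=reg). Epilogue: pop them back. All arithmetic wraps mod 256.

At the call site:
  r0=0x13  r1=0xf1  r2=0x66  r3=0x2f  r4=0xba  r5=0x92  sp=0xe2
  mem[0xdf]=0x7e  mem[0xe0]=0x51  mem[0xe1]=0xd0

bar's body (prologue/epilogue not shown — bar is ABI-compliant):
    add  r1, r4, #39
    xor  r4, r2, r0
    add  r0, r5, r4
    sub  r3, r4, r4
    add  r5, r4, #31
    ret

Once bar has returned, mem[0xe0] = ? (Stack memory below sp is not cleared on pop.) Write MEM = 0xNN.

prologue: push r0 -> mem[0xe1]=0x13, sp=0xe1
prologue: push r1 -> mem[0xe0]=0xf1, sp=0xe0
prologue: push r3 -> mem[0xdf]=0x2f, sp=0xdf
prologue: push r4 -> mem[0xde]=0xba, sp=0xde
body[0] add  r1, r4, #39 -> r1=0xe1
body[1] xor  r4, r2, r0 -> r4=0x75
body[2] add  r0, r5, r4 -> r0=0x07
body[3] sub  r3, r4, r4 -> r3=0x00
body[4] add  r5, r4, #31 -> r5=0x94
epilogue: pop r4=0xba, sp=0xdf
epilogue: pop r3=0x2f, sp=0xe0
epilogue: pop r1=0xf1, sp=0xe1
epilogue: pop r0=0x13, sp=0xe2
prologue pushed ['r0', 'r1', 'r3', 'r4'] at ['0xe1', '0xe0', '0xdf', '0xde']

MEM = 0xf1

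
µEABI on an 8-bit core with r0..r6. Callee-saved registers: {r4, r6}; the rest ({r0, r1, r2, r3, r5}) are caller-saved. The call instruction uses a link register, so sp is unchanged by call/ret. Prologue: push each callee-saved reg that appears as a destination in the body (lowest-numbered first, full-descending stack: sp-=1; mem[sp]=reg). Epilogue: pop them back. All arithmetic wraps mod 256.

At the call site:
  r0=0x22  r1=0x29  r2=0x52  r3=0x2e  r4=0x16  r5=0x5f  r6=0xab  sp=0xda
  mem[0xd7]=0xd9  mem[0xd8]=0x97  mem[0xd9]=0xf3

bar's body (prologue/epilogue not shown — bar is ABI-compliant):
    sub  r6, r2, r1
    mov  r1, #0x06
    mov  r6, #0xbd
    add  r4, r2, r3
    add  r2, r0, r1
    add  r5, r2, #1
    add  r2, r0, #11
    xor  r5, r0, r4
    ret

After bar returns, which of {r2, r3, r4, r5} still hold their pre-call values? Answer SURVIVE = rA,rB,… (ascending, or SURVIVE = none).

prologue: push r4 → mem[0xd9]=0x16, sp=0xd9
prologue: push r6 → mem[0xd8]=0xab, sp=0xd8
body[0] sub  r6, r2, r1 → r6=0x29
body[1] mov  r1, #0x06 → r1=0x06
body[2] mov  r6, #0xbd → r6=0xbd
body[3] add  r4, r2, r3 → r4=0x80
body[4] add  r2, r0, r1 → r2=0x28
body[5] add  r5, r2, #1 → r5=0x29
body[6] add  r2, r0, #11 → r2=0x2d
body[7] xor  r5, r0, r4 → r5=0xa2
epilogue: pop r6=0xab, sp=0xd9
epilogue: pop r4=0x16, sp=0xda
r2: caller-saved, written=True
r3: caller-saved, written=False
r4: callee-saved, written=True
r5: caller-saved, written=True

SURVIVE = r3,r4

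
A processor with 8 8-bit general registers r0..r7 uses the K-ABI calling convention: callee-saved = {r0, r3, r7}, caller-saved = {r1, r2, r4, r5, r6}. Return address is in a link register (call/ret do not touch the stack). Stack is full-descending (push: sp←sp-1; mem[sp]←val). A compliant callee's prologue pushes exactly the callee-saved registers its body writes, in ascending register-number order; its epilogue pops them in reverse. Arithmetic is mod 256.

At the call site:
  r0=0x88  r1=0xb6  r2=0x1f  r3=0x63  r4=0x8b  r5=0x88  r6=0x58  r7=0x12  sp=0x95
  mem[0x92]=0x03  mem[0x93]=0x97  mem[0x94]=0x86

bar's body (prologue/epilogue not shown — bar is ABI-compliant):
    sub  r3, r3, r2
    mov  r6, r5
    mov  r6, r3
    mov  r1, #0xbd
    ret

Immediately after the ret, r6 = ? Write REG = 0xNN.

prologue: push r3 → mem[0x94]=0x63, sp=0x94
body[0] sub  r3, r3, r2 → r3=0x44
body[1] mov  r6, r5 → r6=0x88
body[2] mov  r6, r3 → r6=0x44
body[3] mov  r1, #0xbd → r1=0xbd
epilogue: pop r3=0x63, sp=0x95
r6 is caller-saved → body value

REG = 0x44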